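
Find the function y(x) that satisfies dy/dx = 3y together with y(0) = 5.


General solution of y' = 3y is y = Ce^(3x).
Apply y(0) = 5: C = 5.
Particular solution: y = 5e^(3x).


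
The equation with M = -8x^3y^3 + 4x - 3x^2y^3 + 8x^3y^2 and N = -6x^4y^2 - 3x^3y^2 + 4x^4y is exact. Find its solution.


Check exactness: ∂M/∂y = -24x^3y^2 - 9x^2y^2 + 16x^3y and ∂N/∂x = -24x^3y^2 - 9x^2y^2 + 16x^3y; equal, so the equation is exact.
Integrate M with respect to x (treating y as constant): ∫M dx = -2x^4y^3 + 2x^2 - x^3y^3 + 2x^4y^2 + h(y).
Differentiate w.r.t. y and set equal to N: all terms match, so h'(y) = 0 and h is a constant absorbed into C.
General solution: -2x^4y^3 + 2x^2 - x^3y^3 + 2x^4y^2 = C.


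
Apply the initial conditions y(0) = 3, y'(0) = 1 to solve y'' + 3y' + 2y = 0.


Characteristic roots of r² + 3r + 2 = 0 are -2, -1.
General solution y = c₁ e^(-2x) + c₂ e^(-x).
Apply y(0) = 3: c₁ + c₂ = 3. Apply y'(0) = 1: -2 c₁ - 1 c₂ = 1.
Solve: c₁ = -4, c₂ = 7.
Particular solution: y = -4e^(-2x) + 7e^(-x).


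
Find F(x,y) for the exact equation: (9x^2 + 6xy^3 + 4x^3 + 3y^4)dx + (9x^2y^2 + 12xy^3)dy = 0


Check exactness: ∂M/∂y = 18xy^2 + 12y^3 and ∂N/∂x = 18xy^2 + 12y^3; equal, so the equation is exact.
Integrate M with respect to x (treating y as constant): ∫M dx = 3x^3 + 3x^2y^3 + x^4 + 3xy^4 + h(y).
Differentiate w.r.t. y and set equal to N: all terms match, so h'(y) = 0 and h is a constant absorbed into C.
General solution: 3x^3 + 3x^2y^3 + x^4 + 3xy^4 = C.


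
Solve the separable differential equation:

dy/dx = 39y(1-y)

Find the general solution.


Separate: dy/[y(1-y)] = 39 dx.
Partial fractions: 1/[y(1-y)] = 1/y + 1/(1-y).
Integrate: ln|y/(1-y)| = 39x + C₀.
Solve for y: y = 1/(1 + Ce^(-39x)).


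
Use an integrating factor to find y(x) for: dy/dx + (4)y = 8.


P(x) = 4, Q(x) = 8; integrating factor μ = e^(4x).
(μ y)' = 8e^(4x) ⇒ μ y = 2e^(4x) + C.
Divide by μ: y = 2 + Ce^(-4x).


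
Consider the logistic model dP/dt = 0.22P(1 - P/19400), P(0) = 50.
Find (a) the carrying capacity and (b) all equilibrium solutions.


Logistic ODE dP/dt = 0.22P(1 - P/19400) has equilibria where dP/dt = 0, i.e. P = 0 or P = 19400.
The coefficient (1 - P/K) = 0 when P = K, identifying K = 19400 as the carrying capacity.
(a) K = 19400; (b) equilibria P = 0 and P = 19400.


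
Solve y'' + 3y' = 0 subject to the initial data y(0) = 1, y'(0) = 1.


Characteristic roots of r² + 3r = 0 are 0, -3.
General solution y = c₁ + c₂ e^(-3x).
Apply y(0) = 1: c₁ + c₂ = 1. Apply y'(0) = 1: 0 c₁ - 3 c₂ = 1.
Solve: c₁ = 4/3, c₂ = -1/3.
Particular solution: y = 4/3 - (1/3)e^(-3x).


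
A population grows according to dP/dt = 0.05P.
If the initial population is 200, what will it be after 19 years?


The ODE dP/dt = 0.05P has solution P(t) = P(0)e^(0.05t).
Substitute P(0) = 200 and t = 19: P(19) = 200 e^(0.95) ≈ 517.


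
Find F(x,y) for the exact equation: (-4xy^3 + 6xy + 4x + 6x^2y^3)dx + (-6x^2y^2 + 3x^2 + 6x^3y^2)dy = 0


Check exactness: ∂M/∂y = -12xy^2 + 6x + 18x^2y^2 and ∂N/∂x = -12xy^2 + 6x + 18x^2y^2; equal, so the equation is exact.
Integrate M with respect to x (treating y as constant): ∫M dx = -2x^2y^3 + 3x^2y + 2x^2 + 2x^3y^3 + h(y).
Differentiate w.r.t. y and set equal to N: all terms match, so h'(y) = 0 and h is a constant absorbed into C.
General solution: -2x^2y^3 + 3x^2y + 2x^2 + 2x^3y^3 = C.


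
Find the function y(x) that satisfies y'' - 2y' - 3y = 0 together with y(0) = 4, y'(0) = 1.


Characteristic roots of r² - 2r - 3 = 0 are -1, 3.
General solution y = c₁ e^(-x) + c₂ e^(3x).
Apply y(0) = 4: c₁ + c₂ = 4. Apply y'(0) = 1: -1 c₁ + 3 c₂ = 1.
Solve: c₁ = 11/4, c₂ = 5/4.
Particular solution: y = (11/4)e^(-x) + (5/4)e^(3x).


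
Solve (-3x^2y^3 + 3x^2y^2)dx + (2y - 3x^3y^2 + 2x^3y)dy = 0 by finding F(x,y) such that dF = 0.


Check exactness: ∂M/∂y = -9x^2y^2 + 6x^2y and ∂N/∂x = -9x^2y^2 + 6x^2y; equal, so the equation is exact.
Integrate M with respect to x (treating y as constant): ∫M dx = -x^3y^3 + x^3y^2 + h(y).
Differentiate w.r.t. y and set equal to N: the x-dependent terms already match, leaving h'(y) = 2y. Integrate: h(y) = y^2.
So F(x,y) = y^2 - x^3y^3 + x^3y^2.
General solution: y^2 - x^3y^3 + x^3y^2 = C.


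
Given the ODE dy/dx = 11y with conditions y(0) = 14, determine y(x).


General solution of y' = 11y is y = Ce^(11x).
Apply y(0) = 14: C = 14.
Particular solution: y = 14e^(11x).


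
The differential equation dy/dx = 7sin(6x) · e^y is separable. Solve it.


Separate: e^(-y) dy = 7sin(6x) dx.
Integrate: -e^(-y) = -(7/6)cos(6x) + C₀.
Rearrange: e^(-y) = (7/6)cos(6x) + C.


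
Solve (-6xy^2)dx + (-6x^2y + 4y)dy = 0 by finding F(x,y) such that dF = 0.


Check exactness: ∂M/∂y = -12xy and ∂N/∂x = -12xy; equal, so the equation is exact.
Integrate M with respect to x (treating y as constant): ∫M dx = -3x^2y^2 + h(y).
Differentiate w.r.t. y and set equal to N: the x-dependent terms already match, leaving h'(y) = 4y. Integrate: h(y) = 2y^2.
So F(x,y) = -3x^2y^2 + 2y^2.
General solution: -3x^2y^2 + 2y^2 = C.


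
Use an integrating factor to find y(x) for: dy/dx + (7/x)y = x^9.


P(x) = 7/x ⇒ μ = x^7.
(x^7 y)' = x^7·x^9 = x^16.
Integrate: x^7 y = x^17/(17) + C.
Solve for y: y = (1/17)x^10 + C/x^7.


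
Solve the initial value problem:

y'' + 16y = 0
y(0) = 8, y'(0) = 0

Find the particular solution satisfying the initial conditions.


Characteristic roots of r² + 16 = 0 are ±4i, so y = C₁cos(4x) + C₂sin(4x).
Apply y(0) = 8: C₁ = 8. Differentiate and apply y'(0) = 0: 4·C₂ = 0, so C₂ = 0.
Particular solution: y = 8cos(4x).


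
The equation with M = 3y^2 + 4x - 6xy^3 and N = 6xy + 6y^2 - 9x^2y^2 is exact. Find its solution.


Check exactness: ∂M/∂y = 6y - 18xy^2 and ∂N/∂x = 6y - 18xy^2; equal, so the equation is exact.
Integrate M with respect to x (treating y as constant): ∫M dx = 3xy^2 + 2x^2 - 3x^2y^3 + h(y).
Differentiate w.r.t. y and set equal to N: the x-dependent terms already match, leaving h'(y) = 6y^2. Integrate: h(y) = 2y^3.
So F(x,y) = 3xy^2 + 2x^2 + 2y^3 - 3x^2y^3.
General solution: 3xy^2 + 2x^2 + 2y^3 - 3x^2y^3 = C.


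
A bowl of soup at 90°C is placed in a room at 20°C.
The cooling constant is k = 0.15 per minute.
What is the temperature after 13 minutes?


Newton's law: dT/dt = -k(T - T_a) has solution T(t) = T_a + (T₀ - T_a)e^(-kt).
Plug in T_a = 20, T₀ = 90, k = 0.15, t = 13: T(13) = 20 + (70)e^(-1.95) ≈ 30.0°C.


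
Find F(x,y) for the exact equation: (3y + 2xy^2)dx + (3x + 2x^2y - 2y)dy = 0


Check exactness: ∂M/∂y = 3 + 4xy and ∂N/∂x = 3 + 4xy; equal, so the equation is exact.
Integrate M with respect to x (treating y as constant): ∫M dx = 3xy + x^2y^2 + h(y).
Differentiate w.r.t. y and set equal to N: the x-dependent terms already match, leaving h'(y) = -2y. Integrate: h(y) = -y^2.
So F(x,y) = 3xy + x^2y^2 - y^2.
General solution: 3xy + x^2y^2 - y^2 = C.


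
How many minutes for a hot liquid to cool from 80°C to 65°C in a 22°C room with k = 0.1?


From T(t) = T_a + (T₀ - T_a)e^(-kt), set T(t) = 65:
(65 - 22) / (80 - 22) = e^(-0.1t), so t = -ln(0.741)/0.1 ≈ 3.0 minutes.


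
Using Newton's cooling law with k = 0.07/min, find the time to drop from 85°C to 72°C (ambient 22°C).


From T(t) = T_a + (T₀ - T_a)e^(-kt), set T(t) = 72:
(72 - 22) / (85 - 22) = e^(-0.07t), so t = -ln(0.794)/0.07 ≈ 3.3 minutes.


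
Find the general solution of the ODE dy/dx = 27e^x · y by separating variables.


Separate variables: dy/y = 27e^x dx.
Integrate: ln|y| = 27e^x + C₀.
Exponentiate: y = Ce^(27e^x).


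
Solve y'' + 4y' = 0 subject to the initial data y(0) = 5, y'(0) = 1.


Characteristic roots of r² + 4r = 0 are 0, -4.
General solution y = c₁ + c₂ e^(-4x).
Apply y(0) = 5: c₁ + c₂ = 5. Apply y'(0) = 1: 0 c₁ - 4 c₂ = 1.
Solve: c₁ = 21/4, c₂ = -1/4.
Particular solution: y = 21/4 - (1/4)e^(-4x).


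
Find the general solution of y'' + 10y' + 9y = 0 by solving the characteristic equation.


Characteristic equation: r² + 10r + 9 = 0.
Factor: (r + 9)(r + 1) = 0 ⇒ r = -9, -1 (distinct real).
General solution: y = C₁e^(-9x) + C₂e^(-x).


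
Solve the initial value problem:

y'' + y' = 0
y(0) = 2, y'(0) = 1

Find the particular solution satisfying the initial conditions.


Characteristic roots of r² + r = 0 are 0, -1.
General solution y = c₁ + c₂ e^(-x).
Apply y(0) = 2: c₁ + c₂ = 2. Apply y'(0) = 1: 0 c₁ - 1 c₂ = 1.
Solve: c₁ = 3, c₂ = -1.
Particular solution: y = 3 - e^(-x).


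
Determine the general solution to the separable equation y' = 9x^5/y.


Separate variables: y dy = 9x^5 dx.
Integrate both sides: y²/2 = (3/2)x^6 + C₀.
Multiply by 2: y² = 3x^6 + C.


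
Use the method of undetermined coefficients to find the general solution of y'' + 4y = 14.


Homogeneous part: r² + 4 = 0 ⇒ r = ±2i, so y_h = C₁cos(2x) + C₂sin(2x).
Try constant y_p = A; plug in: 4A = 14 ⇒ A = 7/2.
General solution: y = C₁cos(2x) + C₂sin(2x) + 7/2.


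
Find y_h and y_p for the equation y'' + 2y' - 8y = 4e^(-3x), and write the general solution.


Characteristic roots of r² + 2r - 8 = 0 are -4, 2.
y_h = C₁e^(-4x) + C₂e^(2x).
Forcing exponent -3 is not a characteristic root; try y_p = Ae^(-3x).
Substitute: A·(9 + (2)·-3 + (-8)) = A·-5 = 4, so A = -4/5.
General solution: y = C₁e^(-4x) + C₂e^(2x) - (4/5)e^(-3x).


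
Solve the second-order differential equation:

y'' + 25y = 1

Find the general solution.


Homogeneous part: r² + 25 = 0 ⇒ r = ±5i, so y_h = C₁cos(5x) + C₂sin(5x).
Try constant y_p = A; plug in: 25A = 1 ⇒ A = 1/25.
General solution: y = C₁cos(5x) + C₂sin(5x) + 1/25.


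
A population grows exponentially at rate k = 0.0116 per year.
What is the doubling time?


Exponential growth: P(t) = P₀ e^(0.0116t). Set P(t)/P₀ = 2: e^(0.0116t) = 2.
Solve: t = ln(2)/0.0116 ≈ 59.75 years.


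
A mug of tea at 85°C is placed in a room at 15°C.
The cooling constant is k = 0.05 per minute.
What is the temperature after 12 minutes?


Newton's law: dT/dt = -k(T - T_a) has solution T(t) = T_a + (T₀ - T_a)e^(-kt).
Plug in T_a = 15, T₀ = 85, k = 0.05, t = 12: T(12) = 15 + (70)e^(-0.60) ≈ 53.4°C.


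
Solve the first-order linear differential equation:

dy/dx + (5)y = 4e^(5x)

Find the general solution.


P(x) = 5 ⇒ μ = e^(5x).
(μ y)' = 4e^(10x) ⇒ μ y = (4/10)e^(10x) + C.
Divide by μ: y = (2/5)e^(5x) + Ce^(-5x).


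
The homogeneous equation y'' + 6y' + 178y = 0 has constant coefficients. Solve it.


Characteristic equation: r² + 6r + 178 = 0.
Discriminant is negative; roots r = -3 ± 13i (complex conjugate pair).
General solution uses e^(α x)(C₁ cos(β x) + C₂ sin(β x)): y = e^(-3x)(C₁cos(13x) + C₂sin(13x)).


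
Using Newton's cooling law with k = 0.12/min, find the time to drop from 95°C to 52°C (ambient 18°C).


From T(t) = T_a + (T₀ - T_a)e^(-kt), set T(t) = 52:
(52 - 18) / (95 - 18) = e^(-0.12t), so t = -ln(0.442)/0.12 ≈ 6.8 minutes.


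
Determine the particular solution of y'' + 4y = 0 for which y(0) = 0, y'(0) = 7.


Characteristic roots of r² + 4 = 0 are ±2i, so y = C₁cos(2x) + C₂sin(2x).
Apply y(0) = 0: C₁ = 0. Differentiate and apply y'(0) = 7: 2·C₂ = 7, so C₂ = 7/2.
Particular solution: y = (7/2)sin(2x).


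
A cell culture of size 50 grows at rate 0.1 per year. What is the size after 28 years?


The ODE dP/dt = 0.1P has solution P(t) = P(0)e^(0.1t).
Substitute P(0) = 50 and t = 28: P(28) = 50 e^(2.80) ≈ 822.


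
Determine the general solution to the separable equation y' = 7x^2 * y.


Separate variables: dy/y = 7x^2 dx.
Integrate: ln|y| = (7/3)x^3 + C₀.
Exponentiate: y = Ce^((7/3)x^3).


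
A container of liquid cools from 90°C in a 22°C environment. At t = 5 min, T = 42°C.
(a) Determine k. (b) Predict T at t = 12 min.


Newton's law: T(t) = T_a + (T₀ - T_a)e^(-kt).
(a) Use T(5) = 42: (42 - 22)/(90 - 22) = e^(-k·5), so k = -ln(0.294)/5 ≈ 0.2448.
(b) Apply k to t = 12: T(12) = 22 + (68)e^(-2.937) ≈ 25.6°C.


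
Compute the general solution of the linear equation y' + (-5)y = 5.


P(x) = -5 ⇒ μ = e^(-5x).
(μ y)' = 5e^(-5x) ⇒ μ y = -e^(-5x) + C.
Divide by μ: y = -1 + Ce^(5x).


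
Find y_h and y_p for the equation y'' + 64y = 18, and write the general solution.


Homogeneous part: r² + 64 = 0 ⇒ r = ±8i, so y_h = C₁cos(8x) + C₂sin(8x).
Try constant y_p = A; plug in: 64A = 18 ⇒ A = 9/32.
General solution: y = C₁cos(8x) + C₂sin(8x) + 9/32.


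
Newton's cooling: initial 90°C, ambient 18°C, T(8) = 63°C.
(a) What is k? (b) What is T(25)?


Newton's law: T(t) = T_a + (T₀ - T_a)e^(-kt).
(a) Use T(8) = 63: (63 - 18)/(90 - 18) = e^(-k·8), so k = -ln(0.625)/8 ≈ 0.0588.
(b) Apply k to t = 25: T(25) = 18 + (72)e^(-1.469) ≈ 34.6°C.


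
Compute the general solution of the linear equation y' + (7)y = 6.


P(x) = 7, Q(x) = 6; integrating factor μ = e^(7x).
(μ y)' = 6e^(7x) ⇒ μ y = (6/7)e^(7x) + C.
Divide by μ: y = 6/7 + Ce^(-7x).


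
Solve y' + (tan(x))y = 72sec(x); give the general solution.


P(x) = tan(x) ⇒ μ = e^(∫tan(x)dx) = sec(x).
(sec(x) y)' = 72sec²(x) ⇒ sec(x) y = 72tan(x) + C.
Multiply by cos(x): y = 72sin(x) + C·cos(x).


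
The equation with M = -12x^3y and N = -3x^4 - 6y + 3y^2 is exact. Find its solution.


Check exactness: ∂M/∂y = -12x^3 and ∂N/∂x = -12x^3; equal, so the equation is exact.
Integrate M with respect to x (treating y as constant): ∫M dx = -3x^4y + h(y).
Differentiate w.r.t. y and set equal to N: the x-dependent terms already match, leaving h'(y) = -6y + 3y^2. Integrate: h(y) = -3y^2 + y^3.
So F(x,y) = -3x^4y - 3y^2 + y^3.
General solution: -3x^4y - 3y^2 + y^3 = C.


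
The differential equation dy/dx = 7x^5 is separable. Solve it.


Integrate both sides with respect to x: y = ∫ 7x^5 dx = (7/6)x^6 + C.


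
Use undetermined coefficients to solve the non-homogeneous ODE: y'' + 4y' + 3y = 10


Characteristic roots of r² + 4r + 3 = 0 are -1, -3.
y_h = C₁e^(-x) + C₂e^(-3x).
Constant forcing; try y_p = A. Then 3A = 10 ⇒ A = 10/3.
General solution: y = C₁e^(-x) + C₂e^(-3x) + 10/3.


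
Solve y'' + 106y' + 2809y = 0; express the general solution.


Characteristic equation: r² + 106r + 2809 = 0, i.e. (r + 53)² = 0.
Repeated root r = -53; include an x factor for the second linearly independent solution.
General solution: y = (C₁ + C₂x)e^(-53x).


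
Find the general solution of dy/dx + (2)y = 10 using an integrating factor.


P(x) = 2, Q(x) = 10; integrating factor μ = e^(2x).
(μ y)' = 10e^(2x) ⇒ μ y = 5e^(2x) + C.
Divide by μ: y = 5 + Ce^(-2x).


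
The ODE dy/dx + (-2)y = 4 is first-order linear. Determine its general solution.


P(x) = -2 ⇒ μ = e^(-2x).
(μ y)' = 4e^(-2x) ⇒ μ y = -2e^(-2x) + C.
Divide by μ: y = -2 + Ce^(2x).


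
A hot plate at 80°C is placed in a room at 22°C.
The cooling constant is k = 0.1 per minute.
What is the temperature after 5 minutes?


Newton's law: dT/dt = -k(T - T_a) has solution T(t) = T_a + (T₀ - T_a)e^(-kt).
Plug in T_a = 22, T₀ = 80, k = 0.1, t = 5: T(5) = 22 + (58)e^(-0.50) ≈ 57.2°C.


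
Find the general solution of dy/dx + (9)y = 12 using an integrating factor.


P(x) = 9, Q(x) = 12; integrating factor μ = e^(9x).
(μ y)' = 12e^(9x) ⇒ μ y = (4/3)e^(9x) + C.
Divide by μ: y = 4/3 + Ce^(-9x).


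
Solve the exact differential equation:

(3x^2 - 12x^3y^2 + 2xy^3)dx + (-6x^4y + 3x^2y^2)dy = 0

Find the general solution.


Check exactness: ∂M/∂y = -24x^3y + 6xy^2 and ∂N/∂x = -24x^3y + 6xy^2; equal, so the equation is exact.
Integrate M with respect to x (treating y as constant): ∫M dx = x^3 - 3x^4y^2 + x^2y^3 + h(y).
Differentiate w.r.t. y and set equal to N: all terms match, so h'(y) = 0 and h is a constant absorbed into C.
General solution: x^3 - 3x^4y^2 + x^2y^3 = C.


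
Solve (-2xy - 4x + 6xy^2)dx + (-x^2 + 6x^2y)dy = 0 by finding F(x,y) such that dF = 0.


Check exactness: ∂M/∂y = -2x + 12xy and ∂N/∂x = -2x + 12xy; equal, so the equation is exact.
Integrate M with respect to x (treating y as constant): ∫M dx = -x^2y - 2x^2 + 3x^2y^2 + h(y).
Differentiate w.r.t. y and set equal to N: all terms match, so h'(y) = 0 and h is a constant absorbed into C.
General solution: -x^2y - 2x^2 + 3x^2y^2 = C.


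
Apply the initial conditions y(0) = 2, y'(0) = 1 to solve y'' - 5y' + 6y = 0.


Characteristic roots of r² - 5r + 6 = 0 are 2, 3.
General solution y = c₁ e^(2x) + c₂ e^(3x).
Apply y(0) = 2: c₁ + c₂ = 2. Apply y'(0) = 1: 2 c₁ + 3 c₂ = 1.
Solve: c₁ = 5, c₂ = -3.
Particular solution: y = 5e^(2x) - 3e^(3x).


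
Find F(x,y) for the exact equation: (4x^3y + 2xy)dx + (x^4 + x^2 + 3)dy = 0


Check exactness: ∂M/∂y = 4x^3 + 2x and ∂N/∂x = 4x^3 + 2x; equal, so the equation is exact.
Integrate M with respect to x (treating y as constant): ∫M dx = x^4y + x^2y + h(y).
Differentiate w.r.t. y and set equal to N: the x-dependent terms already match, leaving h'(y) = 3. Integrate: h(y) = 3y.
So F(x,y) = x^4y + x^2y + 3y.
General solution: x^4y + x^2y + 3y = C.


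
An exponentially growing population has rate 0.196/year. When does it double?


Exponential growth: P(t) = P₀ e^(0.196t). Set P(t)/P₀ = 2: e^(0.196t) = 2.
Solve: t = ln(2)/0.196 ≈ 3.54 years.


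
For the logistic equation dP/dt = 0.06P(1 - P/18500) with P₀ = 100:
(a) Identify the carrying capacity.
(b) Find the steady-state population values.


Logistic ODE dP/dt = 0.06P(1 - P/18500) has equilibria where dP/dt = 0, i.e. P = 0 or P = 18500.
The coefficient (1 - P/K) = 0 when P = K, identifying K = 18500 as the carrying capacity.
(a) K = 18500; (b) equilibria P = 0 and P = 18500.


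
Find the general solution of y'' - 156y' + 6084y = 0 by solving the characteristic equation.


Characteristic equation: r² - 156r + 6084 = 0, i.e. (r - 78)² = 0.
Repeated root r = 78; include an x factor for the second linearly independent solution.
General solution: y = (C₁ + C₂x)e^(78x).


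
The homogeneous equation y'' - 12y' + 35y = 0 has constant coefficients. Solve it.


Characteristic equation: r² - 12r + 35 = 0.
Factor: (r - 5)(r - 7) = 0 ⇒ r = 5, 7 (distinct real).
General solution: y = C₁e^(5x) + C₂e^(7x).


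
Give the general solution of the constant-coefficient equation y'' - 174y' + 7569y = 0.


Characteristic equation: r² - 174r + 7569 = 0, i.e. (r - 87)² = 0.
Repeated root r = 87; include an x factor for the second linearly independent solution.
General solution: y = (C₁ + C₂x)e^(87x).


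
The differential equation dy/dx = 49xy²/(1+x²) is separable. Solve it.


Separate: dy/y² = 49x/(1+x²) dx.
Integrate LHS: ∫ dy/y² = -1/y.
Integrate RHS via u = 1+x²: (49/2)ln(1+x²) + C.
Result: -1/y = (49/2)ln(1+x²) + C.


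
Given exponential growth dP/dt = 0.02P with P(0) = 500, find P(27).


The ODE dP/dt = 0.02P has solution P(t) = P(0)e^(0.02t).
Substitute P(0) = 500 and t = 27: P(27) = 500 e^(0.54) ≈ 858.


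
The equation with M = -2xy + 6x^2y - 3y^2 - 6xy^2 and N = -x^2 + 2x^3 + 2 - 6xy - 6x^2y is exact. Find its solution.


Check exactness: ∂M/∂y = -2x + 6x^2 - 6y - 12xy and ∂N/∂x = -2x + 6x^2 - 6y - 12xy; equal, so the equation is exact.
Integrate M with respect to x (treating y as constant): ∫M dx = -x^2y + 2x^3y - 3xy^2 - 3x^2y^2 + h(y).
Differentiate w.r.t. y and set equal to N: the x-dependent terms already match, leaving h'(y) = 2. Integrate: h(y) = 2y.
So F(x,y) = -x^2y + 2x^3y + 2y - 3xy^2 - 3x^2y^2.
General solution: -x^2y + 2x^3y + 2y - 3xy^2 - 3x^2y^2 = C.


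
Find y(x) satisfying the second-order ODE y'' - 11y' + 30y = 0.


Characteristic equation: r² - 11r + 30 = 0.
Factor: (r - 5)(r - 6) = 0 ⇒ r = 5, 6 (distinct real).
General solution: y = C₁e^(5x) + C₂e^(6x).


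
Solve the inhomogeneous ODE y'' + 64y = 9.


Homogeneous part: r² + 64 = 0 ⇒ r = ±8i, so y_h = C₁cos(8x) + C₂sin(8x).
Try constant y_p = A; plug in: 64A = 9 ⇒ A = 9/64.
General solution: y = C₁cos(8x) + C₂sin(8x) + 9/64.


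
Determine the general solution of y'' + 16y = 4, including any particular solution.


Homogeneous part: r² + 16 = 0 ⇒ r = ±4i, so y_h = C₁cos(4x) + C₂sin(4x).
Try constant y_p = A; plug in: 16A = 4 ⇒ A = 1/4.
General solution: y = C₁cos(4x) + C₂sin(4x) + 1/4.


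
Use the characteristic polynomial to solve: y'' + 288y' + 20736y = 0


Characteristic equation: r² + 288r + 20736 = 0, i.e. (r + 144)² = 0.
Repeated root r = -144; include an x factor for the second linearly independent solution.
General solution: y = (C₁ + C₂x)e^(-144x).


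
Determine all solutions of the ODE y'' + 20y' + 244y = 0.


Characteristic equation: r² + 20r + 244 = 0.
Discriminant is negative; roots r = -10 ± 12i (complex conjugate pair).
General solution uses e^(α x)(C₁ cos(β x) + C₂ sin(β x)): y = e^(-10x)(C₁cos(12x) + C₂sin(12x)).


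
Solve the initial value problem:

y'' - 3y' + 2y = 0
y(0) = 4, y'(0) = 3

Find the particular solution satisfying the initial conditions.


Characteristic roots of r² - 3r + 2 = 0 are 2, 1.
General solution y = c₁ e^(2x) + c₂ e^(x).
Apply y(0) = 4: c₁ + c₂ = 4. Apply y'(0) = 3: 2 c₁ + 1 c₂ = 3.
Solve: c₁ = -1, c₂ = 5.
Particular solution: y = -e^(2x) + 5e^(x).


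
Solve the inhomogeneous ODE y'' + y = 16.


Homogeneous part: r² + 1 = 0 ⇒ r = ±1i, so y_h = C₁cos(x) + C₂sin(x).
Try constant y_p = A; plug in: 1A = 16 ⇒ A = 16.
General solution: y = C₁cos(x) + C₂sin(x) + 16.


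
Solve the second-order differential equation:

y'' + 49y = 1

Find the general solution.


Homogeneous part: r² + 49 = 0 ⇒ r = ±7i, so y_h = C₁cos(7x) + C₂sin(7x).
Try constant y_p = A; plug in: 49A = 1 ⇒ A = 1/49.
General solution: y = C₁cos(7x) + C₂sin(7x) + 1/49.


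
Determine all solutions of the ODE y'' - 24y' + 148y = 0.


Characteristic equation: r² - 24r + 148 = 0.
Discriminant is negative; roots r = 12 ± 2i (complex conjugate pair).
General solution uses e^(α x)(C₁ cos(β x) + C₂ sin(β x)): y = e^(12x)(C₁cos(2x) + C₂sin(2x)).


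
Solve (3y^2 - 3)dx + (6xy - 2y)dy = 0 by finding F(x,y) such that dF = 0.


Check exactness: ∂M/∂y = 6y and ∂N/∂x = 6y; equal, so the equation is exact.
Integrate M with respect to x (treating y as constant): ∫M dx = 3xy^2 - 3x + h(y).
Differentiate w.r.t. y and set equal to N: the x-dependent terms already match, leaving h'(y) = -2y. Integrate: h(y) = -y^2.
So F(x,y) = 3xy^2 - 3x - y^2.
General solution: 3xy^2 - 3x - y^2 = C.


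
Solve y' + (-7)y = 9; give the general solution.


P(x) = -7 ⇒ μ = e^(-7x).
(μ y)' = 9e^(-7x) ⇒ μ y = -(9/7)e^(-7x) + C.
Divide by μ: y = -9/7 + Ce^(7x).


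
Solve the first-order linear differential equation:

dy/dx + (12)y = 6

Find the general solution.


P(x) = 12, Q(x) = 6; integrating factor μ = e^(12x).
(μ y)' = 6e^(12x) ⇒ μ y = (1/2)e^(12x) + C.
Divide by μ: y = 1/2 + Ce^(-12x).


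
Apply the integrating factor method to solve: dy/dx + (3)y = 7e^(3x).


P(x) = 3 ⇒ μ = e^(3x).
(μ y)' = 7e^(6x) ⇒ μ y = (7/6)e^(6x) + C.
Divide by μ: y = (7/6)e^(3x) + Ce^(-3x).


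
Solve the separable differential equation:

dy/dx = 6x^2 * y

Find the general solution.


Separate variables: dy/y = 6x^2 dx.
Integrate: ln|y| = 2x^3 + C₀.
Exponentiate: y = Ce^(2x^3).


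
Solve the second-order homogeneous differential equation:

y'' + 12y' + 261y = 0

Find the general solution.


Characteristic equation: r² + 12r + 261 = 0.
Discriminant is negative; roots r = -6 ± 15i (complex conjugate pair).
General solution uses e^(α x)(C₁ cos(β x) + C₂ sin(β x)): y = e^(-6x)(C₁cos(15x) + C₂sin(15x)).


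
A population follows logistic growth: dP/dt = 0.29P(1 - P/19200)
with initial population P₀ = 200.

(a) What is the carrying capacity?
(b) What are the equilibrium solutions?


Logistic ODE dP/dt = 0.29P(1 - P/19200) has equilibria where dP/dt = 0, i.e. P = 0 or P = 19200.
The coefficient (1 - P/K) = 0 when P = K, identifying K = 19200 as the carrying capacity.
(a) K = 19200; (b) equilibria P = 0 and P = 19200.


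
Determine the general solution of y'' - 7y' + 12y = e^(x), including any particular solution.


Characteristic roots of r² - 7r + 12 = 0 are 3, 4.
y_h = C₁e^(3x) + C₂e^(4x).
Forcing exponent 1 is not a characteristic root; try y_p = Ae^(x).
Substitute: A·(1 + (-7)·1 + (12)) = A·6 = 1, so A = 1/6.
General solution: y = C₁e^(3x) + C₂e^(4x) + (1/6)e^(x).


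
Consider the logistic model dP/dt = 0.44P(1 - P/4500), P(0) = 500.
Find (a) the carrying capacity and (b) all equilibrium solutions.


Logistic ODE dP/dt = 0.44P(1 - P/4500) has equilibria where dP/dt = 0, i.e. P = 0 or P = 4500.
The coefficient (1 - P/K) = 0 when P = K, identifying K = 4500 as the carrying capacity.
(a) K = 4500; (b) equilibria P = 0 and P = 4500.


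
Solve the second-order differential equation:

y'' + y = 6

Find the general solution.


Homogeneous part: r² + 1 = 0 ⇒ r = ±1i, so y_h = C₁cos(x) + C₂sin(x).
Try constant y_p = A; plug in: 1A = 6 ⇒ A = 6.
General solution: y = C₁cos(x) + C₂sin(x) + 6.


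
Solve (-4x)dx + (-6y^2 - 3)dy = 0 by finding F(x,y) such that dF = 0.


Check exactness: ∂M/∂y = 0 and ∂N/∂x = 0; equal, so the equation is exact.
Integrate M with respect to x (treating y as constant): ∫M dx = -2x^2 + h(y).
Differentiate w.r.t. y and set equal to N: the x-dependent terms already match, leaving h'(y) = -6y^2 - 3. Integrate: h(y) = -2y^3 - 3y.
So F(x,y) = -2x^2 - 2y^3 - 3y.
General solution: -2x^2 - 2y^3 - 3y = C.


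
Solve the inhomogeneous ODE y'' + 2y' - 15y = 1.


Characteristic roots of r² + 2r - 15 = 0 are 3, -5.
y_h = C₁e^(3x) + C₂e^(-5x).
Forcing exponent 0 is not a characteristic root; try y_p = A.
Substitute: A·(0 + (2)·0 + (-15)) = A·-15 = 1, so A = -1/15.
General solution: y = C₁e^(3x) + C₂e^(-5x) - 1/15.


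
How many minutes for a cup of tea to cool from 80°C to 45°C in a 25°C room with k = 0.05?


From T(t) = T_a + (T₀ - T_a)e^(-kt), set T(t) = 45:
(45 - 25) / (80 - 25) = e^(-0.05t), so t = -ln(0.364)/0.05 ≈ 20.2 minutes.


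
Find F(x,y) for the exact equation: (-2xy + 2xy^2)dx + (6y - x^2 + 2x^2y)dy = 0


Check exactness: ∂M/∂y = -2x + 4xy and ∂N/∂x = -2x + 4xy; equal, so the equation is exact.
Integrate M with respect to x (treating y as constant): ∫M dx = -x^2y + x^2y^2 + h(y).
Differentiate w.r.t. y and set equal to N: the x-dependent terms already match, leaving h'(y) = 6y. Integrate: h(y) = 3y^2.
So F(x,y) = 3y^2 - x^2y + x^2y^2.
General solution: 3y^2 - x^2y + x^2y^2 = C.


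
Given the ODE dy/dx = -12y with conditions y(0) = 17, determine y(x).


General solution of y' = -12y is y = Ce^(-12x).
Apply y(0) = 17: C = 17.
Particular solution: y = 17e^(-12x).


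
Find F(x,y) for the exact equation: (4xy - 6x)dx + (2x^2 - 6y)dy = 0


Check exactness: ∂M/∂y = 4x and ∂N/∂x = 4x; equal, so the equation is exact.
Integrate M with respect to x (treating y as constant): ∫M dx = 2x^2y - 3x^2 + h(y).
Differentiate w.r.t. y and set equal to N: the x-dependent terms already match, leaving h'(y) = -6y. Integrate: h(y) = -3y^2.
So F(x,y) = 2x^2y - 3x^2 - 3y^2.
General solution: 2x^2y - 3x^2 - 3y^2 = C.


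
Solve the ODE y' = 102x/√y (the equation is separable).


Separate: √y dy = 102x dx.
Integrate: (2/3)y^(3/2) = 51x² + C.


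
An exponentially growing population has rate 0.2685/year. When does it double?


Exponential growth: P(t) = P₀ e^(0.2685t). Set P(t)/P₀ = 2: e^(0.2685t) = 2.
Solve: t = ln(2)/0.2685 ≈ 2.58 years.


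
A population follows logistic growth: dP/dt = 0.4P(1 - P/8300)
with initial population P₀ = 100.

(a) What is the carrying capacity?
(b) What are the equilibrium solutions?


Logistic ODE dP/dt = 0.4P(1 - P/8300) has equilibria where dP/dt = 0, i.e. P = 0 or P = 8300.
The coefficient (1 - P/K) = 0 when P = K, identifying K = 8300 as the carrying capacity.
(a) K = 8300; (b) equilibria P = 0 and P = 8300.


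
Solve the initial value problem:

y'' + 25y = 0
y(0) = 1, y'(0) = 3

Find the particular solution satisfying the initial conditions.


Characteristic roots of r² + 25 = 0 are ±5i, so y = C₁cos(5x) + C₂sin(5x).
Apply y(0) = 1: C₁ = 1. Differentiate and apply y'(0) = 3: 5·C₂ = 3, so C₂ = 3/5.
Particular solution: y = cos(5x) + (3/5)sin(5x).


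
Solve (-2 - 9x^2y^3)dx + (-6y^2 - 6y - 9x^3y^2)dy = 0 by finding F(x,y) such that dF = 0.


Check exactness: ∂M/∂y = -27x^2y^2 and ∂N/∂x = -27x^2y^2; equal, so the equation is exact.
Integrate M with respect to x (treating y as constant): ∫M dx = -2x - 3x^3y^3 + h(y).
Differentiate w.r.t. y and set equal to N: the x-dependent terms already match, leaving h'(y) = -6y^2 - 6y. Integrate: h(y) = -2y^3 - 3y^2.
So F(x,y) = -2y^3 - 3y^2 - 2x - 3x^3y^3.
General solution: -2y^3 - 3y^2 - 2x - 3x^3y^3 = C.


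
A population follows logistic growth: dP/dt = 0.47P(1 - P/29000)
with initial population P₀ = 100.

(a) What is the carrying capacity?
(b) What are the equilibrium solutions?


Logistic ODE dP/dt = 0.47P(1 - P/29000) has equilibria where dP/dt = 0, i.e. P = 0 or P = 29000.
The coefficient (1 - P/K) = 0 when P = K, identifying K = 29000 as the carrying capacity.
(a) K = 29000; (b) equilibria P = 0 and P = 29000.


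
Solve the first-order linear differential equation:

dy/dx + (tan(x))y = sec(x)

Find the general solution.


P(x) = tan(x) ⇒ μ = e^(∫tan(x)dx) = sec(x).
(sec(x) y)' = sec²(x) ⇒ sec(x) y = tan(x) + C.
Multiply by cos(x): y = sin(x) + C·cos(x).


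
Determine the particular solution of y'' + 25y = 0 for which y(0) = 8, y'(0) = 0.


Characteristic roots of r² + 25 = 0 are ±5i, so y = C₁cos(5x) + C₂sin(5x).
Apply y(0) = 8: C₁ = 8. Differentiate and apply y'(0) = 0: 5·C₂ = 0, so C₂ = 0.
Particular solution: y = 8cos(5x).


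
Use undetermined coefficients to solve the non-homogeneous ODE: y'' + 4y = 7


Homogeneous part: r² + 4 = 0 ⇒ r = ±2i, so y_h = C₁cos(2x) + C₂sin(2x).
Try constant y_p = A; plug in: 4A = 7 ⇒ A = 7/4.
General solution: y = C₁cos(2x) + C₂sin(2x) + 7/4.


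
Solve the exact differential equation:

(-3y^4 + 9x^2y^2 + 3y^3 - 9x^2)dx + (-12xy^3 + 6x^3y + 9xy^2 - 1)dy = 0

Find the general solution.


Check exactness: ∂M/∂y = -12y^3 + 18x^2y + 9y^2 and ∂N/∂x = -12y^3 + 18x^2y + 9y^2; equal, so the equation is exact.
Integrate M with respect to x (treating y as constant): ∫M dx = -3xy^4 + 3x^3y^2 + 3xy^3 - 3x^3 + h(y).
Differentiate w.r.t. y and set equal to N: the x-dependent terms already match, leaving h'(y) = -1. Integrate: h(y) = -y.
So F(x,y) = -3xy^4 + 3x^3y^2 + 3xy^3 - 3x^3 - y.
General solution: -3xy^4 + 3x^3y^2 + 3xy^3 - 3x^3 - y = C.


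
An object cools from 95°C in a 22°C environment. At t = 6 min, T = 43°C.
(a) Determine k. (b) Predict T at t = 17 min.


Newton's law: T(t) = T_a + (T₀ - T_a)e^(-kt).
(a) Use T(6) = 43: (43 - 22)/(95 - 22) = e^(-k·6), so k = -ln(0.288)/6 ≈ 0.2077.
(b) Apply k to t = 17: T(17) = 22 + (73)e^(-3.530) ≈ 24.1°C.


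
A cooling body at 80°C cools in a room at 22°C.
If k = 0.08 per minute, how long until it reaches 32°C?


From T(t) = T_a + (T₀ - T_a)e^(-kt), set T(t) = 32:
(32 - 22) / (80 - 22) = e^(-0.08t), so t = -ln(0.172)/0.08 ≈ 22.0 minutes.


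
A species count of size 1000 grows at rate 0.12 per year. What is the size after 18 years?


The ODE dP/dt = 0.12P has solution P(t) = P(0)e^(0.12t).
Substitute P(0) = 1000 and t = 18: P(18) = 1000 e^(2.16) ≈ 8671.


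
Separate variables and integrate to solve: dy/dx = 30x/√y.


Separate: √y dy = 30x dx.
Integrate: (2/3)y^(3/2) = 15x² + C.


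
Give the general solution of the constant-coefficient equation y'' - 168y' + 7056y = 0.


Characteristic equation: r² - 168r + 7056 = 0, i.e. (r - 84)² = 0.
Repeated root r = 84; include an x factor for the second linearly independent solution.
General solution: y = (C₁ + C₂x)e^(84x).


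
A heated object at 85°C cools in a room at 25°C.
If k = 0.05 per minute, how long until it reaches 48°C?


From T(t) = T_a + (T₀ - T_a)e^(-kt), set T(t) = 48:
(48 - 25) / (85 - 25) = e^(-0.05t), so t = -ln(0.383)/0.05 ≈ 19.2 minutes.


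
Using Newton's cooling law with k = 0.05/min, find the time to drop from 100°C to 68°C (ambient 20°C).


From T(t) = T_a + (T₀ - T_a)e^(-kt), set T(t) = 68:
(68 - 20) / (100 - 20) = e^(-0.05t), so t = -ln(0.600)/0.05 ≈ 10.2 minutes.


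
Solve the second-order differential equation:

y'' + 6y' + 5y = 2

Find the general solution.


Characteristic roots of r² + 6r + 5 = 0 are -1, -5.
y_h = C₁e^(-x) + C₂e^(-5x).
Constant forcing; try y_p = A. Then 5A = 2 ⇒ A = 2/5.
General solution: y = C₁e^(-x) + C₂e^(-5x) + 2/5.


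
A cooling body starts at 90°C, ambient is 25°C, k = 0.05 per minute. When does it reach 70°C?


From T(t) = T_a + (T₀ - T_a)e^(-kt), set T(t) = 70:
(70 - 25) / (90 - 25) = e^(-0.05t), so t = -ln(0.692)/0.05 ≈ 7.4 minutes.


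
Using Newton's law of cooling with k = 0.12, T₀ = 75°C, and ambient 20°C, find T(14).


Newton's law: dT/dt = -k(T - T_a) has solution T(t) = T_a + (T₀ - T_a)e^(-kt).
Plug in T_a = 20, T₀ = 75, k = 0.12, t = 14: T(14) = 20 + (55)e^(-1.68) ≈ 30.3°C.


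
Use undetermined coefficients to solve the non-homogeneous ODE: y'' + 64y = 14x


Homogeneous: r² + 64 = 0 ⇒ r = ±8i, y_h = C₁cos(8x) + C₂sin(8x).
Polynomial forcing; try y_p = Ax + B. Then y_p'' + 64 y_p = 64(Ax + B) = 14x, so B = 0 and A = 7/32.
General solution: y = C₁cos(8x) + C₂sin(8x) + (7/32)x.


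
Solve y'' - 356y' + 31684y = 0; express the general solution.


Characteristic equation: r² - 356r + 31684 = 0, i.e. (r - 178)² = 0.
Repeated root r = 178; include an x factor for the second linearly independent solution.
General solution: y = (C₁ + C₂x)e^(178x).


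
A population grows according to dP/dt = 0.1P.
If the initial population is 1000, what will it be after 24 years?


The ODE dP/dt = 0.1P has solution P(t) = P(0)e^(0.1t).
Substitute P(0) = 1000 and t = 24: P(24) = 1000 e^(2.40) ≈ 11023.


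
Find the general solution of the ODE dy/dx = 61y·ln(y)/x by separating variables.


Separate: dy/[y ln(y)] = 61 dx/x.
Substitute u = ln(y): du/u = 61 dx/x.
Integrate: ln|ln(y)| = 61ln|x| + C₀, hence ln(y) = C·x^61.


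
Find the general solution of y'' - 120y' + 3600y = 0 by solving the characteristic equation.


Characteristic equation: r² - 120r + 3600 = 0, i.e. (r - 60)² = 0.
Repeated root r = 60; include an x factor for the second linearly independent solution.
General solution: y = (C₁ + C₂x)e^(60x).


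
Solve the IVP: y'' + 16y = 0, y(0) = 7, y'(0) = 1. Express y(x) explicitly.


Characteristic roots of r² + 16 = 0 are ±4i, so y = C₁cos(4x) + C₂sin(4x).
Apply y(0) = 7: C₁ = 7. Differentiate and apply y'(0) = 1: 4·C₂ = 1, so C₂ = 1/4.
Particular solution: y = 7cos(4x) + (1/4)sin(4x).


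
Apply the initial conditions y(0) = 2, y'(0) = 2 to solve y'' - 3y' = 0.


Characteristic roots of r² - 3r = 0 are 3, 0.
General solution y = c₁ e^(3x) + c₂.
Apply y(0) = 2: c₁ + c₂ = 2. Apply y'(0) = 2: 3 c₁ + 0 c₂ = 2.
Solve: c₁ = 2/3, c₂ = 4/3.
Particular solution: y = (2/3)e^(3x) + 4/3.


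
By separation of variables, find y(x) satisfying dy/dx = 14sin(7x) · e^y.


Separate: e^(-y) dy = 14sin(7x) dx.
Integrate: -e^(-y) = -2cos(7x) + C₀.
Rearrange: e^(-y) = 2cos(7x) + C.


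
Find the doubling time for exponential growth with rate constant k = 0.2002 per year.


Exponential growth: P(t) = P₀ e^(0.2002t). Set P(t)/P₀ = 2: e^(0.2002t) = 2.
Solve: t = ln(2)/0.2002 ≈ 3.46 years.


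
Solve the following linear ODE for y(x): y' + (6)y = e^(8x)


P(x) = 6 ⇒ μ = e^(6x).
(μ y)' = e^(14x) ⇒ μ y = e^(14x)/14 + C.
Divide by μ: y = (1/14)e^(8x) + Ce^(-6x).


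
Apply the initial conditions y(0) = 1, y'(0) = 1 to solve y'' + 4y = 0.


Characteristic roots of r² + 4 = 0 are ±2i, so y = C₁cos(2x) + C₂sin(2x).
Apply y(0) = 1: C₁ = 1. Differentiate and apply y'(0) = 1: 2·C₂ = 1, so C₂ = 1/2.
Particular solution: y = cos(2x) + (1/2)sin(2x).


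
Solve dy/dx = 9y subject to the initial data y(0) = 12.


General solution of y' = 9y is y = Ce^(9x).
Apply y(0) = 12: C = 12.
Particular solution: y = 12e^(9x).


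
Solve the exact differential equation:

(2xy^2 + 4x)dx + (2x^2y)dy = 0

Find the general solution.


Check exactness: ∂M/∂y = 4xy and ∂N/∂x = 4xy; equal, so the equation is exact.
Integrate M with respect to x (treating y as constant): ∫M dx = x^2y^2 + 2x^2 + h(y).
Differentiate w.r.t. y and set equal to N: all terms match, so h'(y) = 0 and h is a constant absorbed into C.
General solution: x^2y^2 + 2x^2 = C.


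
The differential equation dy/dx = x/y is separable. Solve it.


Separate variables: y dy = x dx.
Integrate both sides: y²/2 = (1/2)x^2 + C₀.
Multiply by 2: y² = x^2 + C.


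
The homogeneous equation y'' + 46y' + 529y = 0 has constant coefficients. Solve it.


Characteristic equation: r² + 46r + 529 = 0, i.e. (r + 23)² = 0.
Repeated root r = -23; include an x factor for the second linearly independent solution.
General solution: y = (C₁ + C₂x)e^(-23x).


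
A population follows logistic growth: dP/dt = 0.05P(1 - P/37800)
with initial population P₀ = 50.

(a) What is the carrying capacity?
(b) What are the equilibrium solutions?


Logistic ODE dP/dt = 0.05P(1 - P/37800) has equilibria where dP/dt = 0, i.e. P = 0 or P = 37800.
The coefficient (1 - P/K) = 0 when P = K, identifying K = 37800 as the carrying capacity.
(a) K = 37800; (b) equilibria P = 0 and P = 37800.


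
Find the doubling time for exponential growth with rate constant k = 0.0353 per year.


Exponential growth: P(t) = P₀ e^(0.0353t). Set P(t)/P₀ = 2: e^(0.0353t) = 2.
Solve: t = ln(2)/0.0353 ≈ 19.64 years.


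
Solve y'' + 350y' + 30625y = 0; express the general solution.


Characteristic equation: r² + 350r + 30625 = 0, i.e. (r + 175)² = 0.
Repeated root r = -175; include an x factor for the second linearly independent solution.
General solution: y = (C₁ + C₂x)e^(-175x).


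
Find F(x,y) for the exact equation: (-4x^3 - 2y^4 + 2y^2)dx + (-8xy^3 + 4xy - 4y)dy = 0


Check exactness: ∂M/∂y = -8y^3 + 4y and ∂N/∂x = -8y^3 + 4y; equal, so the equation is exact.
Integrate M with respect to x (treating y as constant): ∫M dx = -x^4 - 2xy^4 + 2xy^2 + h(y).
Differentiate w.r.t. y and set equal to N: the x-dependent terms already match, leaving h'(y) = -4y. Integrate: h(y) = -2y^2.
So F(x,y) = -x^4 - 2xy^4 + 2xy^2 - 2y^2.
General solution: -x^4 - 2xy^4 + 2xy^2 - 2y^2 = C.


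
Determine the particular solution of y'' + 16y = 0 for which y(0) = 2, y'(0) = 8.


Characteristic roots of r² + 16 = 0 are ±4i, so y = C₁cos(4x) + C₂sin(4x).
Apply y(0) = 2: C₁ = 2. Differentiate and apply y'(0) = 8: 4·C₂ = 8, so C₂ = 2.
Particular solution: y = 2cos(4x) + 2sin(4x).


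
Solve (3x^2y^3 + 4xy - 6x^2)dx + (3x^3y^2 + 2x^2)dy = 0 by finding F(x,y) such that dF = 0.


Check exactness: ∂M/∂y = 9x^2y^2 + 4x and ∂N/∂x = 9x^2y^2 + 4x; equal, so the equation is exact.
Integrate M with respect to x (treating y as constant): ∫M dx = x^3y^3 + 2x^2y - 2x^3 + h(y).
Differentiate w.r.t. y and set equal to N: all terms match, so h'(y) = 0 and h is a constant absorbed into C.
General solution: x^3y^3 + 2x^2y - 2x^3 = C.


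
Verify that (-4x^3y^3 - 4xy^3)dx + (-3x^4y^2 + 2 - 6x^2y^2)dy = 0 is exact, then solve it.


Check exactness: ∂M/∂y = -12x^3y^2 - 12xy^2 and ∂N/∂x = -12x^3y^2 - 12xy^2; equal, so the equation is exact.
Integrate M with respect to x (treating y as constant): ∫M dx = -x^4y^3 - 2x^2y^3 + h(y).
Differentiate w.r.t. y and set equal to N: the x-dependent terms already match, leaving h'(y) = 2. Integrate: h(y) = 2y.
So F(x,y) = -x^4y^3 + 2y - 2x^2y^3.
General solution: -x^4y^3 + 2y - 2x^2y^3 = C.
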